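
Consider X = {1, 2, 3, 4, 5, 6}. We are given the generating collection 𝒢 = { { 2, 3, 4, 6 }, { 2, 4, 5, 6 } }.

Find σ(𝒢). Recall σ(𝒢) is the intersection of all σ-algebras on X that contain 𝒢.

Initial family (4 sets): { ∅, { 2, 3, 4, 6 }, { 2, 4, 5, 6 }, X }.
Step 1 (3 new):
  { 1, 3 }  = complement { 2, 4, 5, 6 }
  { 1, 5 }  = complement { 2, 3, 4, 6 }
  { 2, 3, 4, 5, 6 }  = { 2, 3, 4, 6 } ∪ { 2, 4, 5, 6 }
  — 7 sets.
Step 2 adds 4:
  { 1 }  = complement { 2, 3, 4, 5, 6 }
  { 1, 3, 5 }  = { 1, 3 } ∪ { 1, 5 }
  { 1, 2, 3, 4, 6 }  = { 2, 3, 4, 6 } ∪ { 1, 3 }
  { 1, 2, 4, 5, 6 }  = { 2, 4, 5, 6 } ∪ { 1, 5 }
  — 11 sets.
Step 3 (3 new):
  { 3 }  = complement { 1, 2, 4, 5, 6 }
  { 5 }  = complement { 1, 2, 3, 4, 6 }
  { 2, 4, 6 }  = complement { 1, 3, 5 }
  — 14 sets.
Step 4 adds 2:
  { 3, 5 }  = { 3 } ∪ { 5 }
  { 1, 2, 4, 6 }  = { 2, 4, 6 } ∪ { 1 }
  — 16 sets.
After Step 5 the family is unchanged; done.

Hence σ(𝒢) has 16 members: { ∅, { 1 }, { 3 }, { 5 }, { 1, 3 }, { 1, 5 }, { 3, 5 }, { 1, 3, 5 }, { 2, 4, 6 }, { 1, 2, 4, 6 }, { 2, 3, 4, 6 }, { 2, 4, 5, 6 }, { 1, 2, 3, 4, 6 }, { 1, 2, 4, 5, 6 }, { 2, 3, 4, 5, 6 }, X }.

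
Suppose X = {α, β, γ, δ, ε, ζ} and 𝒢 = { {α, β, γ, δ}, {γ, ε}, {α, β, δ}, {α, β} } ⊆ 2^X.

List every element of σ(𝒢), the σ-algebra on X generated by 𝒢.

Take S₀ = 𝒢 ∪ {∅, X} = { {}, {α, β}, {γ, ε}, {α, β, δ}, {α, β, γ, δ}, X }.
Iteration 1: 6 new —
  {ε, ζ}  = complement {α, β, γ, δ}
  {γ, ε, ζ}  = complement {α, β, δ}
  {α, β, γ, ε}  = {α, β} ∪ {γ, ε}
  {α, β, δ, ζ}  = complement {γ, ε}
  {γ, δ, ε, ζ}  = complement {α, β}
  {α, β, γ, δ, ε}  = {γ, ε} ∪ {α, β, γ, δ}
  (now 12)
Iteration 2 (6 new):
  {ζ}  = complement {α, β, γ, δ, ε}
  {δ, ζ}  = complement {α, β, γ, ε}
  {α, β, ε, ζ}  = {ε, ζ} ∪ {α, β}
  {α, β, γ, δ, ζ}  = {α, β, δ, ζ} ∪ {α, β, γ, δ}
  {α, β, γ, ε, ζ}  = {ε, ζ} ∪ {α, β, γ, ε}
  {α, β, δ, ε, ζ}  = {α, β, δ, ζ} ∪ {ε, ζ}
  (now 18)
Iteration 3: 6 new —
  {γ}  = complement {α, β, δ, ε, ζ}
  {δ}  = complement {α, β, γ, ε, ζ}
  {ε}  = complement {α, β, γ, δ, ζ}
  {γ, δ}  = complement {α, β, ε, ζ}
  {α, β, ζ}  = {α, β} ∪ {ζ}
  {δ, ε, ζ}  = {ε, ζ} ∪ {δ, ζ}
  (now 24)
Iteration 4 adds 8:
  {γ, ζ}  = {ζ} ∪ {γ}
  {δ, ε}  = {ε} ∪ {δ}
  {α, β, γ}  = complement {δ, ε, ζ}
  {α, β, ε}  = {α, β} ∪ {ε}
  {γ, δ, ε}  = complement {α, β, ζ}
  {γ, δ, ζ}  = {γ, δ} ∪ {ζ}
  {α, β, γ, ζ}  = {γ} ∪ {α, β, ζ}
  {α, β, δ, ε}  = {α, β, δ} ∪ {ε}
  (now 32)
After Iteration 5 the family is unchanged; done.

σ(𝒢) = { {}, {γ}, {δ}, {ε}, {ζ}, {α, β}, {γ, δ}, {γ, ε}, {γ, ζ}, {δ, ε}, {δ, ζ}, {ε, ζ}, {α, β, γ}, {α, β, δ}, {α, β, ε}, {α, β, ζ}, {γ, δ, ε}, {γ, δ, ζ}, {γ, ε, ζ}, {δ, ε, ζ}, {α, β, γ, δ}, {α, β, γ, ε}, {α, β, γ, ζ}, {α, β, δ, ε}, {α, β, δ, ζ}, {α, β, ε, ζ}, {γ, δ, ε, ζ}, {α, β, γ, δ, ε}, {α, β, γ, δ, ζ}, {α, β, γ, ε, ζ}, {α, β, δ, ε, ζ}, X }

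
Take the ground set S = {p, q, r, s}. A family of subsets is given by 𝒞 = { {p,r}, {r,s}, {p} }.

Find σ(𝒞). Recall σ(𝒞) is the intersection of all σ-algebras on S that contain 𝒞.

σ(𝒞) = { {}, {p}, {q}, {r}, {s}, {p,q}, {p,r}, {p,s}, {q,r}, {q,s}, {r,s}, {p,q,r}, {p,q,s}, {p,r,s}, {q,r,s}, S }

Derivation:
Begin from { {}, {p}, {p,r}, {r,s}, S } (that is, 𝒞 plus ∅ and S).
Pass 1: 4 new —
  {p,q}  = S∖{r,s}
  {q,s}  = S∖{p,r}
  {p,r,s}  = {r,s} ∪ {p,r}
  {q,r,s}  = S∖{p}
  — 9 sets.
Pass 2 adds 3:
  {q}  = S∖{p,r,s}
  {p,q,r}  = {p,q} ∪ {p,r}
  {p,q,s}  = {p,q} ∪ {q,s}
  — 12 sets.
Pass 3: +2 →
  {r}  = S∖{p,q,s}
  {s}  = S∖{p,q,r}
  — 14 sets.
Pass 4: +2 →
  {p,s}  = {s} ∪ {p}
  {q,r}  = {r} ∪ {q}
  — 16 sets.
Pass 5 adds nothing — fixpoint reached.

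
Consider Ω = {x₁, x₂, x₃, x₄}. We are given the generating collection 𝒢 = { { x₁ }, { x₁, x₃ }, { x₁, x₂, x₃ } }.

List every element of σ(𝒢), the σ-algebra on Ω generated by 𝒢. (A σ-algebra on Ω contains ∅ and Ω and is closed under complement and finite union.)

Answer: σ(𝒢) = { ∅, { x₁ }, { x₂ }, { x₃ }, { x₄ }, { x₁, x₂ }, { x₁, x₃ }, { x₁, x₄ }, { x₂, x₃ }, { x₂, x₄ }, { x₃, x₄ }, { x₁, x₂, x₃ }, { x₁, x₂, x₄ }, { x₁, x₃, x₄ }, { x₂, x₃, x₄ }, Ω }

Derivation:
Initial family (5 sets): { ∅, { x₁ }, { x₁, x₃ }, { x₁, x₂, x₃ }, Ω }.
Round 1. New:
  { x₄ }  = complement { x₁, x₂, x₃ }
  { x₂, x₄ }  = complement { x₁, x₃ }
  { x₂, x₃, x₄ }  = complement { x₁ }
  (now 8)
Round 2: +3 →
  { x₁, x₄ }  = { x₄ } ∪ { x₁ }
  { x₁, x₂, x₄ }  = { x₂, x₄ } ∪ { x₁ }
  { x₁, x₃, x₄ }  = { x₄ } ∪ { x₁, x₃ }
  (now 11)
Round 3. New:
  { x₂ }  = complement { x₁, x₃, x₄ }
  { x₃ }  = complement { x₁, x₂, x₄ }
  { x₂, x₃ }  = complement { x₁, x₄ }
  (now 14)
Round 4 (2 new):
  { x₁, x₂ }  = { x₂ } ∪ { x₁ }
  { x₃, x₄ }  = { x₃ } ∪ { x₄ }
  (now 16)
Round 5: closed — nothing new.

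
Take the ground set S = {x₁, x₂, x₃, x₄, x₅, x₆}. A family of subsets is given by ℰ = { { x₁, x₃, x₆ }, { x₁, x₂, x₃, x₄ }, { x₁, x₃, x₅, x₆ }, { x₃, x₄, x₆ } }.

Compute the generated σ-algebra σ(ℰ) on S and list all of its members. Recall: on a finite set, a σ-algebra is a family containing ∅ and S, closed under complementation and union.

Answer: σ(ℰ) = { ∅, { x₁ }, { x₂ }, { x₃ }, { x₄ }, { x₅ }, { x₆ }, { x₁, x₂ }, { x₁, x₃ }, { x₁, x₄ }, { x₁, x₅ }, { x₁, x₆ }, { x₂, x₃ }, { x₂, x₄ }, { x₂, x₅ }, { x₂, x₆ }, { x₃, x₄ }, { x₃, x₅ }, { x₃, x₆ }, { x₄, x₅ }, { x₄, x₆ }, { x₅, x₆ }, { x₁, x₂, x₃ }, { x₁, x₂, x₄ }, { x₁, x₂, x₅ }, { x₁, x₂, x₆ }, { x₁, x₃, x₄ }, { x₁, x₃, x₅ }, { x₁, x₃, x₆ }, { x₁, x₄, x₅ }, { x₁, x₄, x₆ }, { x₁, x₅, x₆ }, { x₂, x₃, x₄ }, { x₂, x₃, x₅ }, { x₂, x₃, x₆ }, { x₂, x₄, x₅ }, { x₂, x₄, x₆ }, { x₂, x₅, x₆ }, { x₃, x₄, x₅ }, { x₃, x₄, x₆ }, { x₃, x₅, x₆ }, { x₄, x₅, x₆ }, { x₁, x₂, x₃, x₄ }, { x₁, x₂, x₃, x₅ }, { x₁, x₂, x₃, x₆ }, { x₁, x₂, x₄, x₅ }, { x₁, x₂, x₄, x₆ }, { x₁, x₂, x₅, x₆ }, { x₁, x₃, x₄, x₅ }, { x₁, x₃, x₄, x₆ }, { x₁, x₃, x₅, x₆ }, { x₁, x₄, x₅, x₆ }, { x₂, x₃, x₄, x₅ }, { x₂, x₃, x₄, x₆ }, { x₂, x₃, x₅, x₆ }, { x₂, x₄, x₅, x₆ }, { x₃, x₄, x₅, x₆ }, { x₁, x₂, x₃, x₄, x₅ }, { x₁, x₂, x₃, x₄, x₆ }, { x₁, x₂, x₃, x₅, x₆ }, { x₁, x₂, x₄, x₅, x₆ }, { x₁, x₃, x₄, x₅, x₆ }, { x₂, x₃, x₄, x₅, x₆ }, S }

Working:
Begin from { ∅, { x₁, x₃, x₆ }, { x₃, x₄, x₆ }, { x₁, x₂, x₃, x₄ }, { x₁, x₃, x₅, x₆ }, S } (that is, ℰ plus ∅ and S).
Step 1: +7 →
  { x₂, x₄ }  = S∖{ x₁, x₃, x₅, x₆ }
  { x₅, x₆ }  = S∖{ x₁, x₂, x₃, x₄ }
  { x₁, x₂, x₅ }  = S∖{ x₃, x₄, x₆ }
  { x₂, x₄, x₅ }  = S∖{ x₁, x₃, x₆ }
  { x₁, x₃, x₄, x₆ }  = { x₁, x₃, x₆ } ∪ { x₃, x₄, x₆ }
  { x₁, x₂, x₃, x₄, x₆ }  = { x₁, x₃, x₆ } ∪ { x₁, x₂, x₃, x₄ }
  { x₁, x₃, x₄, x₅, x₆ }  = { x₁, x₃, x₅, x₆ } ∪ { x₃, x₄, x₆ }
  |family| = 13
Step 2 adds 11:
  { x₂ }  = S∖{ x₁, x₃, x₄, x₅, x₆ }
  { x₅ }  = S∖{ x₁, x₂, x₃, x₄, x₆ }
  { x₂, x₅ }  = S∖{ x₁, x₃, x₄, x₆ }
  { x₁, x₂, x₄, x₅ }  = { x₁, x₂, x₅ } ∪ { x₂, x₄ }
  { x₁, x₂, x₅, x₆ }  = { x₅, x₆ } ∪ { x₁, x₂, x₅ }
  { x₂, x₃, x₄, x₆ }  = { x₃, x₄, x₆ } ∪ { x₂, x₄ }
  { x₂, x₄, x₅, x₆ }  = { x₅, x₆ } ∪ { x₂, x₄ }
  { x₃, x₄, x₅, x₆ }  = { x₅, x₆ } ∪ { x₃, x₄, x₆ }
  { x₁, x₂, x₃, x₄, x₅ }  = { x₁, x₂, x₅ } ∪ { x₁, x₂, x₃, x₄ }
  { x₁, x₂, x₃, x₅, x₆ }  = { x₁, x₃, x₅, x₆ } ∪ { x₁, x₂, x₅ }
  { x₂, x₃, x₄, x₅, x₆ }  = { x₃, x₄, x₆ } ∪ { x₂, x₄, x₅ }
  |family| = 24
Step 3 adds 11:
  { x₁ }  = S∖{ x₂, x₃, x₄, x₅, x₆ }
  { x₄ }  = S∖{ x₁, x₂, x₃, x₅, x₆ }
  { x₆ }  = S∖{ x₁, x₂, x₃, x₄, x₅ }
  { x₁, x₂ }  = S∖{ x₃, x₄, x₅, x₆ }
  { x₁, x₃ }  = S∖{ x₂, x₄, x₅, x₆ }
  { x₁, x₅ }  = S∖{ x₂, x₃, x₄, x₆ }
  { x₃, x₄ }  = S∖{ x₁, x₂, x₅, x₆ }
  { x₃, x₆ }  = S∖{ x₁, x₂, x₄, x₅ }
  { x₂, x₅, x₆ }  = { x₂, x₅ } ∪ { x₅, x₆ }
  { x₁, x₂, x₃, x₆ }  = { x₁, x₃, x₆ } ∪ { x₂ }
  { x₁, x₂, x₄, x₅, x₆ }  = { x₅, x₆ } ∪ { x₁, x₂, x₄, x₅ }
  |family| = 35
Step 4. New:
  { x₃ }  = S∖{ x₁, x₂, x₄, x₅, x₆ }
  { x₁, x₄ }  = { x₁ } ∪ { x₄ }
  { x₁, x₆ }  = { x₁ } ∪ { x₆ }
  { x₂, x₆ }  = { x₂ } ∪ { x₆ }
  { x₄, x₅ }  = S∖{ x₁, x₂, x₃, x₆ }
  { x₄, x₆ }  = { x₆ } ∪ { x₄ }
  { x₁, x₂, x₃ }  = { x₁, x₂ } ∪ { x₁, x₃ }
  { x₁, x₂, x₄ }  = { x₁, x₂ } ∪ { x₄ }
  { x₁, x₂, x₆ }  = { x₁, x₂ } ∪ { x₆ }
  { x₁, x₃, x₄ }  = S∖{ x₂, x₅, x₆ }
  { x₁, x₃, x₅ }  = { x₅ } ∪ { x₁, x₃ }
  { x₁, x₄, x₅ }  = { x₁, x₅ } ∪ { x₄ }
  { x₁, x₅, x₆ }  = { x₅, x₆ } ∪ { x₁ }
  { x₂, x₃, x₄ }  = { x₃, x₄ } ∪ { x₂ }
  { x₂, x₃, x₆ }  = { x₂ } ∪ { x₃, x₆ }
  { x₂, x₄, x₆ }  = { x₆ } ∪ { x₂, x₄ }
  { x₃, x₄, x₅ }  = { x₃, x₄ } ∪ { x₅ }
  { x₃, x₅, x₆ }  = { x₅, x₆ } ∪ { x₃, x₆ }
  { x₄, x₅, x₆ }  = { x₅, x₆ } ∪ { x₄ }
  { x₁, x₂, x₃, x₅ }  = { x₂, x₅ } ∪ { x₁, x₃ }
  { x₁, x₃, x₄, x₅ }  = { x₃, x₄ } ∪ { x₁, x₅ }
  { x₂, x₃, x₄, x₅ }  = { x₂, x₅ } ∪ { x₃, x₄ }
  { x₂, x₃, x₅, x₆ }  = { x₂, x₅ } ∪ { x₃, x₆ }
  |family| = 58
Step 5. New:
  { x₂, x₃ }  = { x₂ } ∪ { x₃ }
  { x₃, x₅ }  = { x₅ } ∪ { x₃ }
  { x₁, x₄, x₆ }  = { x₁, x₆ } ∪ { x₁, x₄ }
  { x₂, x₃, x₅ }  = { x₂, x₅ } ∪ { x₃ }
  { x₁, x₂, x₄, x₆ }  = { x₂, x₄, x₆ } ∪ { x₁, x₆ }
  { x₁, x₄, x₅, x₆ }  = { x₅, x₆ } ∪ { x₁, x₄ }
  |family| = 64
Step 6: stable.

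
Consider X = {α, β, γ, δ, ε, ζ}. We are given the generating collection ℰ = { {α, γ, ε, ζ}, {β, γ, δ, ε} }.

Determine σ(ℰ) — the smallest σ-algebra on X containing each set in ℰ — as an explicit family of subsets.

Start: ℰ ∪ {∅, X} = { {}, {α, γ, ε, ζ}, {β, γ, δ, ε}, X }.
Pass 1 adds 2:
  {α, ζ}  = ᶜ of {β, γ, δ, ε}
  {β, δ}  = ᶜ of {α, γ, ε, ζ}
  — 6 sets.
Pass 2 adds 1:
  {α, β, δ, ζ}  = {α, ζ} ∪ {β, δ}
  — 7 sets.
Pass 3: 1 new —
  {γ, ε}  = ᶜ of {α, β, δ, ζ}
  — 8 sets.
Pass 4 adds nothing — fixpoint reached.

|σ(ℰ)| = 8.  σ(ℰ) = { {}, {α, ζ}, {β, δ}, {γ, ε}, {α, β, δ, ζ}, {α, γ, ε, ζ}, {β, γ, δ, ε}, X }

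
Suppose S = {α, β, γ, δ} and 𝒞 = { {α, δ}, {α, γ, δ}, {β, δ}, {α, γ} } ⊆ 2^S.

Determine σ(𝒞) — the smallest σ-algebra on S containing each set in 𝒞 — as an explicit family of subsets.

Initial family (6 sets): { {}, {α, γ}, {α, δ}, {β, δ}, {α, γ, δ}, S }.
Step 1. New:
  {β}  = complement {α, γ, δ}
  {β, γ}  = complement {α, δ}
  {α, β, δ}  = {α, δ} ∪ {β, δ}
  |family| = 9
Step 2: +3 →
  {γ}  = complement {α, β, δ}
  {α, β, γ}  = {β} ∪ {α, γ}
  {β, γ, δ}  = {β, γ} ∪ {β, δ}
  |family| = 12
Step 3: +2 →
  {α}  = complement {β, γ, δ}
  {δ}  = complement {α, β, γ}
  |family| = 14
Step 4: 2 new —
  {α, β}  = {β} ∪ {α}
  {γ, δ}  = {γ} ∪ {δ}
  |family| = 16
Step 5: stable.

Therefore σ(𝒞) = { {}, {α}, {β}, {γ}, {δ}, {α, β}, {α, γ}, {α, δ}, {β, γ}, {β, δ}, {γ, δ}, {α, β, γ}, {α, β, δ}, {α, γ, δ}, {β, γ, δ}, S } (|σ(𝒞)| = 16).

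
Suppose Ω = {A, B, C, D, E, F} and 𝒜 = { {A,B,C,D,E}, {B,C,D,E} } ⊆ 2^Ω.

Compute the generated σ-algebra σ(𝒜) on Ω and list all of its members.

|σ(𝒜)| = 8.  σ(𝒜) = { ∅, {A}, {F}, {A,F}, {B,C,D,E}, {A,B,C,D,E}, {B,C,D,E,F}, Ω }

Trace:
Begin from { ∅, {B,C,D,E}, {A,B,C,D,E}, Ω } (that is, 𝒜 plus ∅ and Ω).
Round 1 (2 new):
  {F}  = Ω∖{A,B,C,D,E}
  {A,F}  = Ω∖{B,C,D,E}
Round 2: 1 new —
  {B,C,D,E,F}  = {B,C,D,E} ∪ {F}
Round 3: 1 new —
  {A}  = Ω∖{B,C,D,E,F}
After Round 4 the family is unchanged; done.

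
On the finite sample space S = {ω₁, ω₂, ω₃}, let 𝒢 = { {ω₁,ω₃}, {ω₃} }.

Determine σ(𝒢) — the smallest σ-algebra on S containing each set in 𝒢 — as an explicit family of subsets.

Begin from { ∅, {ω₃}, {ω₁,ω₃}, S } (that is, 𝒢 plus ∅ and S).
Iteration 1: 2 new —
  {ω₂}  = S∖{ω₁,ω₃}
  {ω₁,ω₂}  = S∖{ω₃}
  |family| = 6
Iteration 2 (1 new):
  {ω₂,ω₃}  = {ω₃} ∪ {ω₂}
  |family| = 7
Iteration 3 adds 1:
  {ω₁}  = S∖{ω₂,ω₃}
  |family| = 8
After Iteration 4 the family is unchanged; done.

Therefore σ(𝒢) = { ∅, {ω₁}, {ω₂}, {ω₃}, {ω₁,ω₂}, {ω₁,ω₃}, {ω₂,ω₃}, S } (|σ(𝒢)| = 8).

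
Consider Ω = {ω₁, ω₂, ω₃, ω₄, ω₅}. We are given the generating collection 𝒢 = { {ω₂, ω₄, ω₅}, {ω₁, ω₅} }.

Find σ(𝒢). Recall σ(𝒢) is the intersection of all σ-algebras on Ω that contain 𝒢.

σ(𝒢) = { {}, {ω₁}, {ω₃}, {ω₅}, {ω₁, ω₃}, {ω₁, ω₅}, {ω₂, ω₄}, {ω₃, ω₅}, {ω₁, ω₂, ω₄}, {ω₁, ω₃, ω₅}, {ω₂, ω₃, ω₄}, {ω₂, ω₄, ω₅}, {ω₁, ω₂, ω₃, ω₄}, {ω₁, ω₂, ω₄, ω₅}, {ω₂, ω₃, ω₄, ω₅}, Ω }

Working:
Start: 𝒢 ∪ {∅, Ω} = { {}, {ω₁, ω₅}, {ω₂, ω₄, ω₅}, Ω }.
Step 1. New:
  {ω₁, ω₃}  = ᶜ of {ω₂, ω₄, ω₅}
  {ω₂, ω₃, ω₄}  = ᶜ of {ω₁, ω₅}
  {ω₁, ω₂, ω₄, ω₅}  = {ω₂, ω₄, ω₅} ∪ {ω₁, ω₅}
  |family| = 7
Step 2. New:
  {ω₃}  = ᶜ of {ω₁, ω₂, ω₄, ω₅}
  {ω₁, ω₃, ω₅}  = {ω₁, ω₃} ∪ {ω₁, ω₅}
  {ω₁, ω₂, ω₃, ω₄}  = {ω₂, ω₃, ω₄} ∪ {ω₁, ω₃}
  {ω₂, ω₃, ω₄, ω₅}  = {ω₂, ω₃, ω₄} ∪ {ω₂, ω₄, ω₅}
  |family| = 11
Step 3 (3 new):
  {ω₁}  = ᶜ of {ω₂, ω₃, ω₄, ω₅}
  {ω₅}  = ᶜ of {ω₁, ω₂, ω₃, ω₄}
  {ω₂, ω₄}  = ᶜ of {ω₁, ω₃, ω₅}
  |family| = 14
Step 4: 2 new —
  {ω₃, ω₅}  = {ω₃} ∪ {ω₅}
  {ω₁, ω₂, ω₄}  = {ω₂, ω₄} ∪ {ω₁}
  |family| = 16
Step 5: no new sets; the family is a σ-algebra.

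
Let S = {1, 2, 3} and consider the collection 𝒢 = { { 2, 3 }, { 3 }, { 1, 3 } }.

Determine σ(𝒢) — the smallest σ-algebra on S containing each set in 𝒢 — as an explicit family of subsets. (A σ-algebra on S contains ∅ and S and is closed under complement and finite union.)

Start: 𝒢 ∪ {∅, S} = { {  }, { 3 }, { 1, 3 }, { 2, 3 }, S }.
Round 1 adds 3:
  { 1 }  = { 2, 3 }ᶜ
  { 2 }  = { 1, 3 }ᶜ
  { 1, 2 }  = { 3 }ᶜ
Round 2: no new sets; the family is a σ-algebra.

Therefore σ(𝒢) = { {  }, { 1 }, { 2 }, { 3 }, { 1, 2 }, { 1, 3 }, { 2, 3 }, S } (|σ(𝒢)| = 8).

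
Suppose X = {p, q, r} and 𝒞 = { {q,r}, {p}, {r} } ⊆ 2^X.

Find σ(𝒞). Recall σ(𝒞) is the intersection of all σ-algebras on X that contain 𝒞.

σ(𝒞) (8 sets): { {}, {p}, {q}, {r}, {p,q}, {p,r}, {q,r}, X }

Check:
Initial family (5 sets): { {}, {p}, {r}, {q,r}, X }.
Step 1 (2 new):
  {p,q}  = ᶜ of {r}
  {p,r}  = {r} ∪ {p}
  — 7 sets.
Step 2 (1 new):
  {q}  = ᶜ of {p,r}
  — 8 sets.
After Step 3 the family is unchanged; done.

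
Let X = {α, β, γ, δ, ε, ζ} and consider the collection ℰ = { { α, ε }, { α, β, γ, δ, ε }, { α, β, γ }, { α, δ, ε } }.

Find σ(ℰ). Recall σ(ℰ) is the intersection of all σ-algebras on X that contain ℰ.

Answer: σ(ℰ) = { {}, { α }, { δ }, { ε }, { ζ }, { α, δ }, { α, ε }, { α, ζ }, { β, γ }, { δ, ε }, { δ, ζ }, { ε, ζ }, { α, β, γ }, { α, δ, ε }, { α, δ, ζ }, { α, ε, ζ }, { β, γ, δ }, { β, γ, ε }, { β, γ, ζ }, { δ, ε, ζ }, { α, β, γ, δ }, { α, β, γ, ε }, { α, β, γ, ζ }, { α, δ, ε, ζ }, { β, γ, δ, ε }, { β, γ, δ, ζ }, { β, γ, ε, ζ }, { α, β, γ, δ, ε }, { α, β, γ, δ, ζ }, { α, β, γ, ε, ζ }, { β, γ, δ, ε, ζ }, X }

Working:
Take S₀ = ℰ ∪ {∅, X} = { {}, { α, ε }, { α, β, γ }, { α, δ, ε }, { α, β, γ, δ, ε }, X }.
Round 1 adds 5:
  { ζ }  = complement { α, β, γ, δ, ε }
  { β, γ, ζ }  = complement { α, δ, ε }
  { δ, ε, ζ }  = complement { α, β, γ }
  { α, β, γ, ε }  = { α, β, γ } ∪ { α, ε }
  { β, γ, δ, ζ }  = complement { α, ε }
  — 11 sets.
Round 2. New:
  { δ, ζ }  = complement { α, β, γ, ε }
  { α, ε, ζ }  = { ζ } ∪ { α, ε }
  { α, β, γ, ζ }  = { α, β, γ } ∪ { β, γ, ζ }
  { α, δ, ε, ζ }  = { α, δ, ε } ∪ { ζ }
  { α, β, γ, δ, ζ }  = { α, β, γ } ∪ { β, γ, δ, ζ }
  { α, β, γ, ε, ζ }  = { β, γ, ζ } ∪ { α, ε }
  { β, γ, δ, ε, ζ }  = { β, γ, ζ } ∪ { δ, ε, ζ }
  — 18 sets.
Round 3: +6 →
  { α }  = complement { β, γ, δ, ε, ζ }
  { δ }  = complement { α, β, γ, ε, ζ }
  { ε }  = complement { α, β, γ, δ, ζ }
  { β, γ }  = complement { α, δ, ε, ζ }
  { δ, ε }  = complement { α, β, γ, ζ }
  { β, γ, δ }  = complement { α, ε, ζ }
  — 24 sets.
Round 4: +8 →
  { α, δ }  = { α } ∪ { δ }
  { α, ζ }  = { α } ∪ { ζ }
  { ε, ζ }  = { ζ } ∪ { ε }
  { α, δ, ζ }  = { α } ∪ { δ, ζ }
  { β, γ, ε }  = { ε } ∪ { β, γ }
  { α, β, γ, δ }  = { α, β, γ } ∪ { β, γ, δ }
  { β, γ, δ, ε }  = { β, γ, δ } ∪ { ε }
  { β, γ, ε, ζ }  = { β, γ, ζ } ∪ { ε }
  — 32 sets.
Round 5: closed — nothing new.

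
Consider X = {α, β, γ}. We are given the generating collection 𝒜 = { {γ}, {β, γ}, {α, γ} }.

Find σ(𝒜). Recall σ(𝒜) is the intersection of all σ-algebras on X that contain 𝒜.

Initial family (5 sets): { ∅, {γ}, {α, γ}, {β, γ}, X }.
Round 1. New:
  {α}  = complement {β, γ}
  {β}  = complement {α, γ}
  {α, β}  = complement {γ}
  [8 total]
After Round 2 the family is unchanged; done.

σ(𝒜) = { ∅, {α}, {β}, {γ}, {α, β}, {α, γ}, {β, γ}, X }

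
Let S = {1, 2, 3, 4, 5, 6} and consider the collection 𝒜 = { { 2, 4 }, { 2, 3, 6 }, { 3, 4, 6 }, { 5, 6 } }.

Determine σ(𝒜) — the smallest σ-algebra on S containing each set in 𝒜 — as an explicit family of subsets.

|σ(𝒜)| = 64.  σ(𝒜) = { {}, { 1 }, { 2 }, { 3 }, { 4 }, { 5 }, { 6 }, { 1, 2 }, { 1, 3 }, { 1, 4 }, { 1, 5 }, { 1, 6 }, { 2, 3 }, { 2, 4 }, { 2, 5 }, { 2, 6 }, { 3, 4 }, { 3, 5 }, { 3, 6 }, { 4, 5 }, { 4, 6 }, { 5, 6 }, { 1, 2, 3 }, { 1, 2, 4 }, { 1, 2, 5 }, { 1, 2, 6 }, { 1, 3, 4 }, { 1, 3, 5 }, { 1, 3, 6 }, { 1, 4, 5 }, { 1, 4, 6 }, { 1, 5, 6 }, { 2, 3, 4 }, { 2, 3, 5 }, { 2, 3, 6 }, { 2, 4, 5 }, { 2, 4, 6 }, { 2, 5, 6 }, { 3, 4, 5 }, { 3, 4, 6 }, { 3, 5, 6 }, { 4, 5, 6 }, { 1, 2, 3, 4 }, { 1, 2, 3, 5 }, { 1, 2, 3, 6 }, { 1, 2, 4, 5 }, { 1, 2, 4, 6 }, { 1, 2, 5, 6 }, { 1, 3, 4, 5 }, { 1, 3, 4, 6 }, { 1, 3, 5, 6 }, { 1, 4, 5, 6 }, { 2, 3, 4, 5 }, { 2, 3, 4, 6 }, { 2, 3, 5, 6 }, { 2, 4, 5, 6 }, { 3, 4, 5, 6 }, { 1, 2, 3, 4, 5 }, { 1, 2, 3, 4, 6 }, { 1, 2, 3, 5, 6 }, { 1, 2, 4, 5, 6 }, { 1, 3, 4, 5, 6 }, { 2, 3, 4, 5, 6 }, S }

Trace:
Start: 𝒜 ∪ {∅, S} = { {}, { 2, 4 }, { 5, 6 }, { 2, 3, 6 }, { 3, 4, 6 }, S }.
Round 1 (8 new):
  { 1, 2, 5 }  = complement { 3, 4, 6 }
  { 1, 4, 5 }  = complement { 2, 3, 6 }
  { 1, 2, 3, 4 }  = complement { 5, 6 }
  { 1, 3, 5, 6 }  = complement { 2, 4 }
  { 2, 3, 4, 6 }  = { 2, 3, 6 } ∪ { 3, 4, 6 }
  { 2, 3, 5, 6 }  = { 5, 6 } ∪ { 2, 3, 6 }
  { 2, 4, 5, 6 }  = { 5, 6 } ∪ { 2, 4 }
  { 3, 4, 5, 6 }  = { 5, 6 } ∪ { 3, 4, 6 }
  |family| = 14
Round 2 (13 new):
  { 1, 2 }  = complement { 3, 4, 5, 6 }
  { 1, 3 }  = complement { 2, 4, 5, 6 }
  { 1, 4 }  = complement { 2, 3, 5, 6 }
  { 1, 5 }  = complement { 2, 3, 4, 6 }
  { 1, 2, 4, 5 }  = { 1, 4, 5 } ∪ { 1, 2, 5 }
  { 1, 2, 5, 6 }  = { 5, 6 } ∪ { 1, 2, 5 }
  { 1, 4, 5, 6 }  = { 1, 4, 5 } ∪ { 5, 6 }
  { 1, 2, 3, 4, 5 }  = { 1, 4, 5 } ∪ { 1, 2, 3, 4 }
  { 1, 2, 3, 4, 6 }  = { 2, 3, 6 } ∪ { 1, 2, 3, 4 }
  { 1, 2, 3, 5, 6 }  = { 1, 3, 5, 6 } ∪ { 2, 3, 6 }
  { 1, 2, 4, 5, 6 }  = { 1, 4, 5 } ∪ { 2, 4, 5, 6 }
  { 1, 3, 4, 5, 6 }  = { 1, 4, 5 } ∪ { 1, 3, 5, 6 }
  { 2, 3, 4, 5, 6 }  = { 5, 6 } ∪ { 2, 3, 4, 6 }
  |family| = 27
Round 3: 18 new —
  { 1 }  = complement { 2, 3, 4, 5, 6 }
  { 2 }  = complement { 1, 3, 4, 5, 6 }
  { 3 }  = complement { 1, 2, 4, 5, 6 }
  { 4 }  = complement { 1, 2, 3, 5, 6 }
  { 5 }  = complement { 1, 2, 3, 4, 6 }
  { 6 }  = complement { 1, 2, 3, 4, 5 }
  { 2, 3 }  = complement { 1, 4, 5, 6 }
  { 3, 4 }  = complement { 1, 2, 5, 6 }
  { 3, 6 }  = complement { 1, 2, 4, 5 }
  { 1, 2, 3 }  = { 1, 3 } ∪ { 1, 2 }
  { 1, 2, 4 }  = { 1, 4 } ∪ { 2, 4 }
  { 1, 3, 4 }  = { 1, 4 } ∪ { 1, 3 }
  { 1, 3, 5 }  = { 1, 3 } ∪ { 1, 5 }
  { 1, 5, 6 }  = { 5, 6 } ∪ { 1, 5 }
  { 1, 2, 3, 5 }  = { 1, 3 } ∪ { 1, 2, 5 }
  { 1, 2, 3, 6 }  = { 1, 3 } ∪ { 2, 3, 6 }
  { 1, 3, 4, 5 }  = { 1, 3 } ∪ { 1, 4, 5 }
  { 1, 3, 4, 6 }  = { 1, 4 } ∪ { 3, 4, 6 }
  |family| = 45
Round 4: +18 →
  { 1, 6 }  = { 1 } ∪ { 6 }
  { 2, 5 }  = complement { 1, 3, 4, 6 }
  { 2, 6 }  = complement { 1, 3, 4, 5 }
  { 3, 5 }  = { 3 } ∪ { 5 }
  { 4, 5 }  = complement { 1, 2, 3, 6 }
  { 4, 6 }  = complement { 1, 2, 3, 5 }
  { 1, 2, 6 }  = { 1, 2 } ∪ { 6 }
  { 1, 3, 6 }  = { 1, 3 } ∪ { 3, 6 }
  { 1, 4, 6 }  = { 1, 4 } ∪ { 6 }
  { 2, 3, 4 }  = complement { 1, 5, 6 }
  { 2, 3, 5 }  = { 2, 3 } ∪ { 5 }
  { 2, 4, 5 }  = { 2, 4 } ∪ { 5 }
  { 2, 4, 6 }  = complement { 1, 3, 5 }
  { 2, 5, 6 }  = complement { 1, 3, 4 }
  { 3, 4, 5 }  = { 3, 4 } ∪ { 5 }
  { 3, 5, 6 }  = complement { 1, 2, 4 }
  { 4, 5, 6 }  = complement { 1, 2, 3 }
  { 1, 2, 4, 6 }  = { 1, 2, 4 } ∪ { 6 }
  |family| = 63
Round 5 adds 1:
  { 2, 3, 4, 5 }  = complement { 1, 6 }
  |family| = 64
Round 6: already closed under ᶜ and ∪.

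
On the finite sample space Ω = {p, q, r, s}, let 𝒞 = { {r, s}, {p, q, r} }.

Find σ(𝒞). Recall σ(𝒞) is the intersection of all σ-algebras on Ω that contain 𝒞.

Seed the family with 𝒞 together with ∅ and Ω: { {}, {r, s}, {p, q, r}, Ω }.
Round 1 adds 2:
  {s}  = complement {p, q, r}
  {p, q}  = complement {r, s}
  |family| = 6
Round 2: +1 →
  {p, q, s}  = {p, q} ∪ {s}
  |family| = 7
Round 3 (1 new):
  {r}  = complement {p, q, s}
  |family| = 8
Round 4: no new sets; the family is a σ-algebra.

Therefore σ(𝒞) = { {}, {r}, {s}, {p, q}, {r, s}, {p, q, r}, {p, q, s}, Ω } (|σ(𝒞)| = 8).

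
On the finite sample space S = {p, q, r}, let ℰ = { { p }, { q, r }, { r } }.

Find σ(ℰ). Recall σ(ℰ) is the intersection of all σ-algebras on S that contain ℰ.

Answer: σ(ℰ) = { ∅, { p }, { q }, { r }, { p, q }, { p, r }, { q, r }, S }

Check:
Seed the family with ℰ together with ∅ and S: { ∅, { p }, { r }, { q, r }, S }.
Iteration 1: 2 new —
  { p, q }  = ᶜ of { r }
  { p, r }  = { r } ∪ { p }
  |family| = 7
Iteration 2 (1 new):
  { q }  = ᶜ of { p, r }
  |family| = 8
Iteration 3: already closed under ᶜ and ∪.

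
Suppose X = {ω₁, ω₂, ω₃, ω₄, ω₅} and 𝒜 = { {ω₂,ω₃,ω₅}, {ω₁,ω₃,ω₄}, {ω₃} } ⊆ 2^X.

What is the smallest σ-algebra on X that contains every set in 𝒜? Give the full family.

|σ(𝒜)| = 8.  σ(𝒜) = { {}, {ω₃}, {ω₁,ω₄}, {ω₂,ω₅}, {ω₁,ω₃,ω₄}, {ω₂,ω₃,ω₅}, {ω₁,ω₂,ω₄,ω₅}, X }

Check:
Seed the family with 𝒜 together with ∅ and X: { {}, {ω₃}, {ω₁,ω₃,ω₄}, {ω₂,ω₃,ω₅}, X }.
Step 1 adds 3:
  {ω₁,ω₄}  = complement {ω₂,ω₃,ω₅}
  {ω₂,ω₅}  = complement {ω₁,ω₃,ω₄}
  {ω₁,ω₂,ω₄,ω₅}  = complement {ω₃}
After Step 2 the family is unchanged; done.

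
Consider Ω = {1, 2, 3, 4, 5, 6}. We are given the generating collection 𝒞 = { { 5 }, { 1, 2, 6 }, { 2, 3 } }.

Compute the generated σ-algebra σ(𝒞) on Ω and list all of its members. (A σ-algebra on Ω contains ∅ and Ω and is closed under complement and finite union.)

σ(𝒞) (32 sets): { {  }, { 2 }, { 3 }, { 4 }, { 5 }, { 1, 6 }, { 2, 3 }, { 2, 4 }, { 2, 5 }, { 3, 4 }, { 3, 5 }, { 4, 5 }, { 1, 2, 6 }, { 1, 3, 6 }, { 1, 4, 6 }, { 1, 5, 6 }, { 2, 3, 4 }, { 2, 3, 5 }, { 2, 4, 5 }, { 3, 4, 5 }, { 1, 2, 3, 6 }, { 1, 2, 4, 6 }, { 1, 2, 5, 6 }, { 1, 3, 4, 6 }, { 1, 3, 5, 6 }, { 1, 4, 5, 6 }, { 2, 3, 4, 5 }, { 1, 2, 3, 4, 6 }, { 1, 2, 3, 5, 6 }, { 1, 2, 4, 5, 6 }, { 1, 3, 4, 5, 6 }, Ω }

Derivation:
Start: 𝒞 ∪ {∅, Ω} = { {  }, { 5 }, { 2, 3 }, { 1, 2, 6 }, Ω }.
Round 1: 6 new —
  { 2, 3, 5 }  = { 2, 3 } ∪ { 5 }
  { 3, 4, 5 }  = { 1, 2, 6 }ᶜ
  { 1, 2, 3, 6 }  = { 2, 3 } ∪ { 1, 2, 6 }
  { 1, 2, 5, 6 }  = { 1, 2, 6 } ∪ { 5 }
  { 1, 4, 5, 6 }  = { 2, 3 }ᶜ
  { 1, 2, 3, 4, 6 }  = { 5 }ᶜ
  — 11 sets.
Round 2: +7 →
  { 3, 4 }  = { 1, 2, 5, 6 }ᶜ
  { 4, 5 }  = { 1, 2, 3, 6 }ᶜ
  { 1, 4, 6 }  = { 2, 3, 5 }ᶜ
  { 2, 3, 4, 5 }  = { 3, 4, 5 } ∪ { 2, 3, 5 }
  { 1, 2, 3, 5, 6 }  = { 1, 2, 3, 6 } ∪ { 5 }
  { 1, 2, 4, 5, 6 }  = { 1, 4, 5, 6 } ∪ { 1, 2, 6 }
  { 1, 3, 4, 5, 6 }  = { 3, 4, 5 } ∪ { 1, 4, 5, 6 }
  — 18 sets.
Round 3 adds 7:
  { 2 }  = { 1, 3, 4, 5, 6 }ᶜ
  { 3 }  = { 1, 2, 4, 5, 6 }ᶜ
  { 4 }  = { 1, 2, 3, 5, 6 }ᶜ
  { 1, 6 }  = { 2, 3, 4, 5 }ᶜ
  { 2, 3, 4 }  = { 3, 4 } ∪ { 2, 3 }
  { 1, 2, 4, 6 }  = { 1, 2, 6 } ∪ { 1, 4, 6 }
  { 1, 3, 4, 6 }  = { 3, 4 } ∪ { 1, 4, 6 }
  — 25 sets.
Round 4: 6 new —
  { 2, 4 }  = { 2 } ∪ { 4 }
  { 2, 5 }  = { 1, 3, 4, 6 }ᶜ
  { 3, 5 }  = { 1, 2, 4, 6 }ᶜ
  { 1, 3, 6 }  = { 1, 6 } ∪ { 3 }
  { 1, 5, 6 }  = { 2, 3, 4 }ᶜ
  { 2, 4, 5 }  = { 2 } ∪ { 4, 5 }
  — 31 sets.
Round 5 adds 1:
  { 1, 3, 5, 6 }  = { 2, 4 }ᶜ
  — 32 sets.
After Round 6 the family is unchanged; done.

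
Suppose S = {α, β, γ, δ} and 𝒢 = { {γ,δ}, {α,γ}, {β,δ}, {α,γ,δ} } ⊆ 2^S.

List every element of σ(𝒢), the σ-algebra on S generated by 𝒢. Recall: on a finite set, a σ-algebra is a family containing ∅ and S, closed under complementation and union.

Answer: σ(𝒢) = { {}, {α}, {β}, {γ}, {δ}, {α,β}, {α,γ}, {α,δ}, {β,γ}, {β,δ}, {γ,δ}, {α,β,γ}, {α,β,δ}, {α,γ,δ}, {β,γ,δ}, S }

Working:
Start: 𝒢 ∪ {∅, S} = { {}, {α,γ}, {β,δ}, {γ,δ}, {α,γ,δ}, S }.
Step 1: 3 new —
  {β}  = S∖{α,γ,δ}
  {α,β}  = S∖{γ,δ}
  {β,γ,δ}  = {γ,δ} ∪ {β,δ}
  |family| = 9
Step 2: +3 →
  {α}  = S∖{β,γ,δ}
  {α,β,γ}  = {α,β} ∪ {α,γ}
  {α,β,δ}  = {α,β} ∪ {β,δ}
  |family| = 12
Step 3: +2 →
  {γ}  = S∖{α,β,δ}
  {δ}  = S∖{α,β,γ}
  |family| = 14
Step 4. New:
  {α,δ}  = {δ} ∪ {α}
  {β,γ}  = {γ} ∪ {β}
  |family| = 16
Step 5 adds nothing — fixpoint reached.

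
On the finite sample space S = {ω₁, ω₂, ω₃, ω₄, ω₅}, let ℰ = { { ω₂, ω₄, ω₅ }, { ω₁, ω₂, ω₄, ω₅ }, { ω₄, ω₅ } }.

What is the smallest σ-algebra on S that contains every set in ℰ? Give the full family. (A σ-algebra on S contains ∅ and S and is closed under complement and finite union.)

Seed the family with ℰ together with ∅ and S: { ∅, { ω₄, ω₅ }, { ω₂, ω₄, ω₅ }, { ω₁, ω₂, ω₄, ω₅ }, S }.
Step 1: +3 →
  { ω₃ }  = complement { ω₁, ω₂, ω₄, ω₅ }
  { ω₁, ω₃ }  = complement { ω₂, ω₄, ω₅ }
  { ω₁, ω₂, ω₃ }  = complement { ω₄, ω₅ }
  |family| = 8
Step 2: +3 →
  { ω₃, ω₄, ω₅ }  = { ω₄, ω₅ } ∪ { ω₃ }
  { ω₁, ω₃, ω₄, ω₅ }  = { ω₄, ω₅ } ∪ { ω₁, ω₃ }
  { ω₂, ω₃, ω₄, ω₅ }  = { ω₃ } ∪ { ω₂, ω₄, ω₅ }
  |family| = 11
Step 3: 3 new —
  { ω₁ }  = complement { ω₂, ω₃, ω₄, ω₅ }
  { ω₂ }  = complement { ω₁, ω₃, ω₄, ω₅ }
  { ω₁, ω₂ }  = complement { ω₃, ω₄, ω₅ }
  |family| = 14
Step 4 (2 new):
  { ω₂, ω₃ }  = { ω₃ } ∪ { ω₂ }
  { ω₁, ω₄, ω₅ }  = { ω₄, ω₅ } ∪ { ω₁ }
  |family| = 16
Step 5: already closed under ᶜ and ∪.

σ(ℰ) = { ∅, { ω₁ }, { ω₂ }, { ω₃ }, { ω₁, ω₂ }, { ω₁, ω₃ }, { ω₂, ω₃ }, { ω₄, ω₅ }, { ω₁, ω₂, ω₃ }, { ω₁, ω₄, ω₅ }, { ω₂, ω₄, ω₅ }, { ω₃, ω₄, ω₅ }, { ω₁, ω₂, ω₄, ω₅ }, { ω₁, ω₃, ω₄, ω₅ }, { ω₂, ω₃, ω₄, ω₅ }, S }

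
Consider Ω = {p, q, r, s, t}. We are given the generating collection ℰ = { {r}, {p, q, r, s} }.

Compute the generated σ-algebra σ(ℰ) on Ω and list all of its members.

|σ(ℰ)| = 8.  σ(ℰ) = { {}, {r}, {t}, {r, t}, {p, q, s}, {p, q, r, s}, {p, q, s, t}, Ω }

Trace:
Seed the family with ℰ together with ∅ and Ω: { {}, {r}, {p, q, r, s}, Ω }.
Round 1 adds 2:
  {t}  = complement {p, q, r, s}
  {p, q, s, t}  = complement {r}
Round 2: 1 new —
  {r, t}  = {r} ∪ {t}
Round 3: +1 →
  {p, q, s}  = complement {r, t}
After Round 4 the family is unchanged; done.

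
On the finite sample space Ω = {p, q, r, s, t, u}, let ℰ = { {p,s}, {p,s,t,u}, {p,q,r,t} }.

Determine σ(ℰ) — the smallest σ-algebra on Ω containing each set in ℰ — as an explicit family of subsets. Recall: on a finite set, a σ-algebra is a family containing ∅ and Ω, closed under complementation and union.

Start: ℰ ∪ {∅, Ω} = { {}, {p,s}, {p,q,r,t}, {p,s,t,u}, Ω }.
Iteration 1: +4 →
  {q,r}  = complement {p,s,t,u}
  {s,u}  = complement {p,q,r,t}
  {q,r,t,u}  = complement {p,s}
  {p,q,r,s,t}  = {p,s} ∪ {p,q,r,t}
  — 9 sets.
Iteration 2: +6 →
  {u}  = complement {p,q,r,s,t}
  {p,s,u}  = {p,s} ∪ {s,u}
  {p,q,r,s}  = {q,r} ∪ {p,s}
  {q,r,s,u}  = {q,r} ∪ {s,u}
  {p,q,r,t,u}  = {p,q,r,t} ∪ {q,r,t,u}
  {q,r,s,t,u}  = {s,u} ∪ {q,r,t,u}
  — 15 sets.
Iteration 3 (7 new):
  {p}  = complement {q,r,s,t,u}
  {s}  = complement {p,q,r,t,u}
  {p,t}  = complement {q,r,s,u}
  {t,u}  = complement {p,q,r,s}
  {q,r,t}  = complement {p,s,u}
  {q,r,u}  = {q,r} ∪ {u}
  {p,q,r,s,u}  = {q,r} ∪ {p,s,u}
  — 22 sets.
Iteration 4. New:
  {t}  = complement {p,q,r,s,u}
  {p,u}  = {u} ∪ {p}
  {p,q,r}  = {q,r} ∪ {p}
  {p,s,t}  = complement {q,r,u}
  {p,t,u}  = {t,u} ∪ {p,t}
  {q,r,s}  = {q,r} ∪ {s}
  {s,t,u}  = {t,u} ∪ {s,u}
  {p,q,r,u}  = {q,r,u} ∪ {p}
  {q,r,s,t}  = {q,r,t} ∪ {s}
  — 31 sets.
Iteration 5 (1 new):
  {s,t}  = complement {p,q,r,u}
  — 32 sets.
Iteration 6: no new sets; the family is a σ-algebra.

Therefore σ(ℰ) = { {}, {p}, {s}, {t}, {u}, {p,s}, {p,t}, {p,u}, {q,r}, {s,t}, {s,u}, {t,u}, {p,q,r}, {p,s,t}, {p,s,u}, {p,t,u}, {q,r,s}, {q,r,t}, {q,r,u}, {s,t,u}, {p,q,r,s}, {p,q,r,t}, {p,q,r,u}, {p,s,t,u}, {q,r,s,t}, {q,r,s,u}, {q,r,t,u}, {p,q,r,s,t}, {p,q,r,s,u}, {p,q,r,t,u}, {q,r,s,t,u}, Ω } (|σ(ℰ)| = 32).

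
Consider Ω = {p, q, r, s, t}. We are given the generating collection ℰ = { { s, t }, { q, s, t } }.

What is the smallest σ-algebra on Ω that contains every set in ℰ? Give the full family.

Seed the family with ℰ together with ∅ and Ω: { ∅, { s, t }, { q, s, t }, Ω }.
Round 1: 2 new —
  { p, r }  = ᶜ of { q, s, t }
  { p, q, r }  = ᶜ of { s, t }
  — 6 sets.
Round 2: 1 new —
  { p, r, s, t }  = { s, t } ∪ { p, r }
  — 7 sets.
Round 3: +1 →
  { q }  = ᶜ of { p, r, s, t }
  — 8 sets.
Round 4: no new sets; the family is a σ-algebra.

σ(ℰ) = { ∅, { q }, { p, r }, { s, t }, { p, q, r }, { q, s, t }, { p, r, s, t }, Ω }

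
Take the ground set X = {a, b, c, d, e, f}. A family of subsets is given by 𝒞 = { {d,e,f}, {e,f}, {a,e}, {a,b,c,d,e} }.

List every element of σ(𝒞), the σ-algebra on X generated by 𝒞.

Answer: σ(𝒞) = { ∅, {a}, {d}, {e}, {f}, {a,d}, {a,e}, {a,f}, {b,c}, {d,e}, {d,f}, {e,f}, {a,b,c}, {a,d,e}, {a,d,f}, {a,e,f}, {b,c,d}, {b,c,e}, {b,c,f}, {d,e,f}, {a,b,c,d}, {a,b,c,e}, {a,b,c,f}, {a,d,e,f}, {b,c,d,e}, {b,c,d,f}, {b,c,e,f}, {a,b,c,d,e}, {a,b,c,d,f}, {a,b,c,e,f}, {b,c,d,e,f}, X }

Working:
Begin from { ∅, {a,e}, {e,f}, {d,e,f}, {a,b,c,d,e}, X } (that is, 𝒞 plus ∅ and X).
Pass 1 adds 6:
  {f}  = {a,b,c,d,e}ᶜ
  {a,b,c}  = {d,e,f}ᶜ
  {a,e,f}  = {e,f} ∪ {a,e}
  {a,b,c,d}  = {e,f}ᶜ
  {a,d,e,f}  = {a,e} ∪ {d,e,f}
  {b,c,d,f}  = {a,e}ᶜ
  |family| = 12
Pass 2: +7 →
  {b,c}  = {a,d,e,f}ᶜ
  {b,c,d}  = {a,e,f}ᶜ
  {a,b,c,e}  = {a,b,c} ∪ {a,e}
  {a,b,c,f}  = {a,b,c} ∪ {f}
  {a,b,c,d,f}  = {a,b,c} ∪ {b,c,d,f}
  {a,b,c,e,f}  = {a,b,c} ∪ {e,f}
  {b,c,d,e,f}  = {e,f} ∪ {b,c,d,f}
  |family| = 19
Pass 3 adds 7:
  {a}  = {b,c,d,e,f}ᶜ
  {d}  = {a,b,c,e,f}ᶜ
  {e}  = {a,b,c,d,f}ᶜ
  {d,e}  = {a,b,c,f}ᶜ
  {d,f}  = {a,b,c,e}ᶜ
  {b,c,f}  = {f} ∪ {b,c}
  {b,c,e,f}  = {e,f} ∪ {b,c}
  |family| = 26
Pass 4 adds 6:
  {a,d}  = {b,c,e,f}ᶜ
  {a,f}  = {a} ∪ {f}
  {a,d,e}  = {b,c,f}ᶜ
  {a,d,f}  = {a} ∪ {d,f}
  {b,c,e}  = {e} ∪ {b,c}
  {b,c,d,e}  = {e} ∪ {b,c,d}
  |family| = 32
After Pass 5 the family is unchanged; done.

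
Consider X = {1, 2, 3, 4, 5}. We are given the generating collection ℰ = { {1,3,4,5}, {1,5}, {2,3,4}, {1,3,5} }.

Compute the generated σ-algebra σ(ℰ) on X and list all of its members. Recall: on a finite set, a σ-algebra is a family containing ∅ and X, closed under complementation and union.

Seed the family with ℰ together with ∅ and X: { {}, {1,5}, {1,3,5}, {2,3,4}, {1,3,4,5}, X }.
Pass 1 (2 new):
  {2}  = ᶜ of {1,3,4,5}
  {2,4}  = ᶜ of {1,3,5}
  [8 total]
Pass 2 (3 new):
  {1,2,5}  = {2} ∪ {1,5}
  {1,2,3,5}  = {1,3,5} ∪ {2}
  {1,2,4,5}  = {2,4} ∪ {1,5}
  [11 total]
Pass 3 adds 3:
  {3}  = ᶜ of {1,2,4,5}
  {4}  = ᶜ of {1,2,3,5}
  {3,4}  = ᶜ of {1,2,5}
  [14 total]
Pass 4 adds 2:
  {2,3}  = {3} ∪ {2}
  {1,4,5}  = {1,5} ∪ {4}
  [16 total]
Pass 5: closed — nothing new.

Therefore σ(ℰ) = { {}, {2}, {3}, {4}, {1,5}, {2,3}, {2,4}, {3,4}, {1,2,5}, {1,3,5}, {1,4,5}, {2,3,4}, {1,2,3,5}, {1,2,4,5}, {1,3,4,5}, X } (|σ(ℰ)| = 16).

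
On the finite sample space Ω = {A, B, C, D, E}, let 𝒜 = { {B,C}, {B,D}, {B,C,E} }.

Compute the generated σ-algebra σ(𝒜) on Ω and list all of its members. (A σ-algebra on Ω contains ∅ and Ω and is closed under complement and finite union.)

Take S₀ = 𝒜 ∪ {∅, Ω} = { ∅, {B,C}, {B,D}, {B,C,E}, Ω }.
Pass 1 adds 5:
  {A,D}  = {B,C,E}ᶜ
  {A,C,E}  = {B,D}ᶜ
  {A,D,E}  = {B,C}ᶜ
  {B,C,D}  = {B,C} ∪ {B,D}
  {B,C,D,E}  = {B,C,E} ∪ {B,D}
  [10 total]
Pass 2: 7 new —
  {A}  = {B,C,D,E}ᶜ
  {A,E}  = {B,C,D}ᶜ
  {A,B,D}  = {A,D} ∪ {B,D}
  {A,B,C,D}  = {B,C,D} ∪ {A,D}
  {A,B,C,E}  = {A,C,E} ∪ {B,C,E}
  {A,B,D,E}  = {A,D,E} ∪ {B,D}
  {A,C,D,E}  = {A,D,E} ∪ {A,C,E}
  [17 total]
Pass 3. New:
  {B}  = {A,C,D,E}ᶜ
  {C}  = {A,B,D,E}ᶜ
  {D}  = {A,B,C,E}ᶜ
  {E}  = {A,B,C,D}ᶜ
  {C,E}  = {A,B,D}ᶜ
  {A,B,C}  = {B,C} ∪ {A}
  [23 total]
Pass 4 adds 9:
  {A,B}  = {B} ∪ {A}
  {A,C}  = {C} ∪ {A}
  {B,E}  = {B} ∪ {E}
  {C,D}  = {C} ∪ {D}
  {D,E}  = {A,B,C}ᶜ
  {A,B,E}  = {B} ∪ {A,E}
  {A,C,D}  = {C} ∪ {A,D}
  {B,D,E}  = {E} ∪ {B,D}
  {C,D,E}  = {D} ∪ {C,E}
  [32 total]
Pass 5: already closed under ᶜ and ∪.

σ(𝒜) = { ∅, {A}, {B}, {C}, {D}, {E}, {A,B}, {A,C}, {A,D}, {A,E}, {B,C}, {B,D}, {B,E}, {C,D}, {C,E}, {D,E}, {A,B,C}, {A,B,D}, {A,B,E}, {A,C,D}, {A,C,E}, {A,D,E}, {B,C,D}, {B,C,E}, {B,D,E}, {C,D,E}, {A,B,C,D}, {A,B,C,E}, {A,B,D,E}, {A,C,D,E}, {B,C,D,E}, Ω }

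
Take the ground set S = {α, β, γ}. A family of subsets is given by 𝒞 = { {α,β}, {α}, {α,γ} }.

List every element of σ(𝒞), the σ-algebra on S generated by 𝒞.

σ(𝒞) = { {}, {α}, {β}, {γ}, {α,β}, {α,γ}, {β,γ}, S }

Derivation:
Seed the family with 𝒞 together with ∅ and S: { {}, {α}, {α,β}, {α,γ}, S }.
Pass 1. New:
  {β}  = complement {α,γ}
  {γ}  = complement {α,β}
  {β,γ}  = complement {α}
  — 8 sets.
Pass 2: closed — nothing new.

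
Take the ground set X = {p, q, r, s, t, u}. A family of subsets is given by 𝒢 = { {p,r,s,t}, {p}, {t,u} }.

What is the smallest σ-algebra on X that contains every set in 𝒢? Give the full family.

Seed the family with 𝒢 together with ∅ and X: { ∅, {p}, {t,u}, {p,r,s,t}, X }.
Step 1: 5 new —
  {q,u}  = complement {p,r,s,t}
  {p,t,u}  = {t,u} ∪ {p}
  {p,q,r,s}  = complement {t,u}
  {p,r,s,t,u}  = {p,r,s,t} ∪ {t,u}
  {q,r,s,t,u}  = complement {p}
Step 2: 7 new —
  {q}  = complement {p,r,s,t,u}
  {p,q,u}  = {q,u} ∪ {p}
  {q,r,s}  = complement {p,t,u}
  {q,t,u}  = {t,u} ∪ {q,u}
  {p,q,t,u}  = {q,u} ∪ {p,t,u}
  {p,q,r,s,t}  = {p,r,s,t} ∪ {p,q,r,s}
  {p,q,r,s,u}  = {q,u} ∪ {p,q,r,s}
Step 3: +7 →
  {t}  = complement {p,q,r,s,u}
  {u}  = complement {p,q,r,s,t}
  {p,q}  = {q} ∪ {p}
  {r,s}  = complement {p,q,t,u}
  {p,r,s}  = complement {q,t,u}
  {r,s,t}  = complement {p,q,u}
  {q,r,s,u}  = {q,r,s} ∪ {q,u}
Step 4. New:
  {p,t}  = complement {q,r,s,u}
  {p,u}  = {u} ∪ {p}
  {q,t}  = {q} ∪ {t}
  {p,q,t}  = {p,q} ∪ {t}
  {r,s,u}  = {r,s} ∪ {u}
  {p,r,s,u}  = {u} ∪ {p,r,s}
  {q,r,s,t}  = {r,s,t} ∪ {q}
  {r,s,t,u}  = complement {p,q}
After Step 5 the family is unchanged; done.

Therefore σ(𝒢) = { ∅, {p}, {q}, {t}, {u}, {p,q}, {p,t}, {p,u}, {q,t}, {q,u}, {r,s}, {t,u}, {p,q,t}, {p,q,u}, {p,r,s}, {p,t,u}, {q,r,s}, {q,t,u}, {r,s,t}, {r,s,u}, {p,q,r,s}, {p,q,t,u}, {p,r,s,t}, {p,r,s,u}, {q,r,s,t}, {q,r,s,u}, {r,s,t,u}, {p,q,r,s,t}, {p,q,r,s,u}, {p,r,s,t,u}, {q,r,s,t,u}, X } (|σ(𝒢)| = 32).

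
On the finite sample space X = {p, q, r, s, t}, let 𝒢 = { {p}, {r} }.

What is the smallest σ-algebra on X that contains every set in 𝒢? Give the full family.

Take S₀ = 𝒢 ∪ {∅, X} = { {}, {p}, {r}, X }.
Pass 1: 3 new —
  {p, r}  = {r} ∪ {p}
  {p, q, s, t}  = complement {r}
  {q, r, s, t}  = complement {p}
  [7 total]
Pass 2 adds 1:
  {q, s, t}  = complement {p, r}
  [8 total]
Pass 3 adds nothing — fixpoint reached.

|σ(𝒢)| = 8.  σ(𝒢) = { {}, {p}, {r}, {p, r}, {q, s, t}, {p, q, s, t}, {q, r, s, t}, X }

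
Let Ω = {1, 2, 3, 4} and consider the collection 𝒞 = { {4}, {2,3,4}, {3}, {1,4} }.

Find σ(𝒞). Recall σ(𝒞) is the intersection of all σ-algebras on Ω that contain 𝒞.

Initial family (6 sets): { {}, {3}, {4}, {1,4}, {2,3,4}, Ω }.
Iteration 1: +6 →
  {1}  = ᶜ of {2,3,4}
  {2,3}  = ᶜ of {1,4}
  {3,4}  = {3} ∪ {4}
  {1,2,3}  = ᶜ of {4}
  {1,2,4}  = ᶜ of {3}
  {1,3,4}  = {3} ∪ {1,4}
  |family| = 12
Iteration 2 (3 new):
  {2}  = ᶜ of {1,3,4}
  {1,2}  = ᶜ of {3,4}
  {1,3}  = {3} ∪ {1}
  |family| = 15
Iteration 3. New:
  {2,4}  = ᶜ of {1,3}
  |family| = 16
Iteration 4 adds nothing — fixpoint reached.

σ(𝒞) = { {}, {1}, {2}, {3}, {4}, {1,2}, {1,3}, {1,4}, {2,3}, {2,4}, {3,4}, {1,2,3}, {1,2,4}, {1,3,4}, {2,3,4}, Ω }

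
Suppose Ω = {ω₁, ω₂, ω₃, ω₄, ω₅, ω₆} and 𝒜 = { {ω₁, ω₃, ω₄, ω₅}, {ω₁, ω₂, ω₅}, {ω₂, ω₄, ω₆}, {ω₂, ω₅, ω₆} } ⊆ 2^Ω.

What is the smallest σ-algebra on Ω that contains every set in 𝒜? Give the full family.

Seed the family with 𝒜 together with ∅ and Ω: { {}, {ω₁, ω₂, ω₅}, {ω₂, ω₄, ω₆}, {ω₂, ω₅, ω₆}, {ω₁, ω₃, ω₄, ω₅}, Ω }.
Iteration 1. New:
  {ω₂, ω₆}  = complement {ω₁, ω₃, ω₄, ω₅}
  {ω₁, ω₃, ω₄}  = complement {ω₂, ω₅, ω₆}
  {ω₁, ω₃, ω₅}  = complement {ω₂, ω₄, ω₆}
  {ω₃, ω₄, ω₆}  = complement {ω₁, ω₂, ω₅}
  {ω₁, ω₂, ω₅, ω₆}  = {ω₁, ω₂, ω₅} ∪ {ω₂, ω₅, ω₆}
  {ω₂, ω₄, ω₅, ω₆}  = {ω₂, ω₄, ω₆} ∪ {ω₂, ω₅, ω₆}
  {ω₁, ω₂, ω₃, ω₄, ω₅}  = {ω₁, ω₂, ω₅} ∪ {ω₁, ω₃, ω₄, ω₅}
  {ω₁, ω₂, ω₄, ω₅, ω₆}  = {ω₂, ω₄, ω₆} ∪ {ω₁, ω₂, ω₅}
  — 14 sets.
Iteration 2 adds 11:
  {ω₃}  = complement {ω₁, ω₂, ω₄, ω₅, ω₆}
  {ω₆}  = complement {ω₁, ω₂, ω₃, ω₄, ω₅}
  {ω₁, ω₃}  = complement {ω₂, ω₄, ω₅, ω₆}
  {ω₃, ω₄}  = complement {ω₁, ω₂, ω₅, ω₆}
  {ω₁, ω₂, ω₃, ω₅}  = {ω₁, ω₃, ω₅} ∪ {ω₁, ω₂, ω₅}
  {ω₁, ω₃, ω₄, ω₆}  = {ω₁, ω₃, ω₄} ∪ {ω₃, ω₄, ω₆}
  {ω₂, ω₃, ω₄, ω₆}  = {ω₂, ω₄, ω₆} ∪ {ω₃, ω₄, ω₆}
  {ω₁, ω₂, ω₃, ω₄, ω₆}  = {ω₂, ω₄, ω₆} ∪ {ω₁, ω₃, ω₄}
  {ω₁, ω₂, ω₃, ω₅, ω₆}  = {ω₁, ω₃, ω₅} ∪ {ω₂, ω₆}
  {ω₁, ω₃, ω₄, ω₅, ω₆}  = {ω₁, ω₃, ω₅} ∪ {ω₃, ω₄, ω₆}
  {ω₂, ω₃, ω₄, ω₅, ω₆}  = {ω₂, ω₅, ω₆} ∪ {ω₃, ω₄, ω₆}
  — 25 sets.
Iteration 3 adds 13:
  {ω₁}  = complement {ω₂, ω₃, ω₄, ω₅, ω₆}
  {ω₂}  = complement {ω₁, ω₃, ω₄, ω₅, ω₆}
  {ω₄}  = complement {ω₁, ω₂, ω₃, ω₅, ω₆}
  {ω₅}  = complement {ω₁, ω₂, ω₃, ω₄, ω₆}
  {ω₁, ω₅}  = complement {ω₂, ω₃, ω₄, ω₆}
  {ω₂, ω₅}  = complement {ω₁, ω₃, ω₄, ω₆}
  {ω₃, ω₆}  = {ω₆} ∪ {ω₃}
  {ω₄, ω₆}  = complement {ω₁, ω₂, ω₃, ω₅}
  {ω₁, ω₃, ω₆}  = {ω₁, ω₃} ∪ {ω₆}
  {ω₂, ω₃, ω₆}  = {ω₂, ω₆} ∪ {ω₃}
  {ω₁, ω₂, ω₃, ω₆}  = {ω₁, ω₃} ∪ {ω₂, ω₆}
  {ω₁, ω₃, ω₅, ω₆}  = {ω₁, ω₃, ω₅} ∪ {ω₆}
  {ω₂, ω₃, ω₅, ω₆}  = {ω₂, ω₅, ω₆} ∪ {ω₃}
  — 38 sets.
Iteration 4. New:
  {ω₁, ω₂}  = {ω₂} ∪ {ω₁}
  {ω₁, ω₄}  = complement {ω₂, ω₃, ω₅, ω₆}
  {ω₁, ω₆}  = {ω₁} ∪ {ω₆}
  {ω₂, ω₃}  = {ω₂} ∪ {ω₃}
  {ω₂, ω₄}  = complement {ω₁, ω₃, ω₅, ω₆}
  {ω₃, ω₅}  = {ω₃} ∪ {ω₅}
  {ω₄, ω₅}  = complement {ω₁, ω₂, ω₃, ω₆}
  {ω₅, ω₆}  = {ω₆} ∪ {ω₅}
  {ω₁, ω₂, ω₃}  = {ω₂} ∪ {ω₁, ω₃}
  {ω₁, ω₂, ω₆}  = {ω₂, ω₆} ∪ {ω₁}
  {ω₁, ω₄, ω₅}  = complement {ω₂, ω₃, ω₆}
  {ω₁, ω₄, ω₆}  = {ω₁} ∪ {ω₄, ω₆}
  {ω₁, ω₅, ω₆}  = {ω₁, ω₅} ∪ {ω₆}
  {ω₂, ω₃, ω₄}  = {ω₃, ω₄} ∪ {ω₂}
  {ω₂, ω₃, ω₅}  = {ω₃} ∪ {ω₂, ω₅}
  {ω₂, ω₄, ω₅}  = complement {ω₁, ω₃, ω₆}
  {ω₃, ω₄, ω₅}  = {ω₃, ω₄} ∪ {ω₅}
  {ω₃, ω₅, ω₆}  = {ω₃, ω₆} ∪ {ω₅}
  {ω₄, ω₅, ω₆}  = {ω₄, ω₆} ∪ {ω₅}
  {ω₁, ω₂, ω₃, ω₄}  = {ω₂} ∪ {ω₁, ω₃, ω₄}
  {ω₁, ω₂, ω₄, ω₅}  = complement {ω₃, ω₆}
  {ω₁, ω₂, ω₄, ω₆}  = {ω₂, ω₄, ω₆} ∪ {ω₁}
  {ω₁, ω₄, ω₅, ω₆}  = {ω₁, ω₅} ∪ {ω₄, ω₆}
  {ω₂, ω₃, ω₄, ω₅}  = {ω₃, ω₄} ∪ {ω₂, ω₅}
  {ω₃, ω₄, ω₅, ω₆}  = {ω₃, ω₄, ω₆} ∪ {ω₅}
  — 63 sets.
Iteration 5. New:
  {ω₁, ω₂, ω₄}  = complement {ω₃, ω₅, ω₆}
  — 64 sets.
Iteration 6: no new sets; the family is a σ-algebra.

Hence σ(𝒜) has 64 members: { {}, {ω₁}, {ω₂}, {ω₃}, {ω₄}, {ω₅}, {ω₆}, {ω₁, ω₂}, {ω₁, ω₃}, {ω₁, ω₄}, {ω₁, ω₅}, {ω₁, ω₆}, {ω₂, ω₃}, {ω₂, ω₄}, {ω₂, ω₅}, {ω₂, ω₆}, {ω₃, ω₄}, {ω₃, ω₅}, {ω₃, ω₆}, {ω₄, ω₅}, {ω₄, ω₆}, {ω₅, ω₆}, {ω₁, ω₂, ω₃}, {ω₁, ω₂, ω₄}, {ω₁, ω₂, ω₅}, {ω₁, ω₂, ω₆}, {ω₁, ω₃, ω₄}, {ω₁, ω₃, ω₅}, {ω₁, ω₃, ω₆}, {ω₁, ω₄, ω₅}, {ω₁, ω₄, ω₆}, {ω₁, ω₅, ω₆}, {ω₂, ω₃, ω₄}, {ω₂, ω₃, ω₅}, {ω₂, ω₃, ω₆}, {ω₂, ω₄, ω₅}, {ω₂, ω₄, ω₆}, {ω₂, ω₅, ω₆}, {ω₃, ω₄, ω₅}, {ω₃, ω₄, ω₆}, {ω₃, ω₅, ω₆}, {ω₄, ω₅, ω₆}, {ω₁, ω₂, ω₃, ω₄}, {ω₁, ω₂, ω₃, ω₅}, {ω₁, ω₂, ω₃, ω₆}, {ω₁, ω₂, ω₄, ω₅}, {ω₁, ω₂, ω₄, ω₆}, {ω₁, ω₂, ω₅, ω₆}, {ω₁, ω₃, ω₄, ω₅}, {ω₁, ω₃, ω₄, ω₆}, {ω₁, ω₃, ω₅, ω₆}, {ω₁, ω₄, ω₅, ω₆}, {ω₂, ω₃, ω₄, ω₅}, {ω₂, ω₃, ω₄, ω₆}, {ω₂, ω₃, ω₅, ω₆}, {ω₂, ω₄, ω₅, ω₆}, {ω₃, ω₄, ω₅, ω₆}, {ω₁, ω₂, ω₃, ω₄, ω₅}, {ω₁, ω₂, ω₃, ω₄, ω₆}, {ω₁, ω₂, ω₃, ω₅, ω₆}, {ω₁, ω₂, ω₄, ω₅, ω₆}, {ω₁, ω₃, ω₄, ω₅, ω₆}, {ω₂, ω₃, ω₄, ω₅, ω₆}, Ω }.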